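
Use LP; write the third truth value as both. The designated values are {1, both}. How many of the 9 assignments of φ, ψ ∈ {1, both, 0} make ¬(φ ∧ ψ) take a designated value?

Of the 9 assignments, 8 give a value in {1, both}.

8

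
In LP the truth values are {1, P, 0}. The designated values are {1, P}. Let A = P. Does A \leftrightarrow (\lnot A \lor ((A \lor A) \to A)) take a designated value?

\lnot A = \lnot P = P
A \lor A = P \lor P = P
(A \lor A) \to A = P \to P = P  [\lnot P \lor P]
\lnot A \lor ((A \lor A) \to A) = P \lor P = P
A \leftrightarrow (\lnot A \lor ((A \lor A) \to A)) = P \leftrightarrow P = P
P ∈ {1, P}.

Yes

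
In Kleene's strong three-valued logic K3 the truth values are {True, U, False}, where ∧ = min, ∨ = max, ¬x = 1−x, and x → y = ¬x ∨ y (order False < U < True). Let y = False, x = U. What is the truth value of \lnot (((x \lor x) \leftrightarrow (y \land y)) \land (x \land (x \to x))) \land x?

U

x \lor x = U \lor U = U
y \land y = False \land False = False
(x \lor x) \leftrightarrow (y \land y) = U \leftrightarrow False = U
x \to x = U \to U = U  [\lnot U \lor U]
x \land (x \to x) = U \land U = U
((x \lor x) \leftrightarrow (y \land y)) \land (x \land (x \to x)) = U \land U = U
\lnot (((x \lor x) \leftrightarrow (y \land y)) \land (x \land (x \to x))) = \lnot U = U
\lnot (((x \lor x) \leftrightarrow (y \land y)) \land (x \land (x \to x))) \land x = U \land U = U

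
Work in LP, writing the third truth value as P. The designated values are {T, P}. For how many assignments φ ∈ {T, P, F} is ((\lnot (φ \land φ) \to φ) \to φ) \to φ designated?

φ=T: T ✓
φ=P: P ✓
φ=F: F ·

2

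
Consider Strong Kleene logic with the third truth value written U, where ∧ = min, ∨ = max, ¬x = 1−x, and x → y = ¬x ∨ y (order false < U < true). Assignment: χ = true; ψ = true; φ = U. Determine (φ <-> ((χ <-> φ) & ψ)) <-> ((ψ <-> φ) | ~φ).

χ <-> φ = true <-> U = U
(χ <-> φ) & ψ = U & true = U
φ <-> ((χ <-> φ) & ψ) = U <-> U = U
ψ <-> φ = true <-> U = U
~φ = ~U = U
(ψ <-> φ) | ~φ = U | U = U
(φ <-> ((χ <-> φ) & ψ)) <-> ((ψ <-> φ) | ~φ) = U <-> U = U

U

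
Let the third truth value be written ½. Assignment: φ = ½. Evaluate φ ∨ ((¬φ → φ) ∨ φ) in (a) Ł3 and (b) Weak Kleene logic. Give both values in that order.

T; ½

In Ł3: ¬φ = ¬½ = ½
¬φ → φ = ½ → ½ = T
(¬φ → φ) ∨ φ = T ∨ ½ = T
φ ∨ ((¬φ → φ) ∨ φ) = ½ ∨ T = T
In Weak Kleene logic: ¬φ = ¬½ = ½
¬φ → φ = ½ → ½ = ½  [any arg is the third value ⇒ result is the third value]
(¬φ → φ) ∨ φ = ½ ∨ ½ = ½
φ ∨ ((¬φ → φ) ∨ φ) = ½ ∨ ½ = ½
They differ because Ł3 and Weak Kleene logic treat ½ differently under the binary connectives.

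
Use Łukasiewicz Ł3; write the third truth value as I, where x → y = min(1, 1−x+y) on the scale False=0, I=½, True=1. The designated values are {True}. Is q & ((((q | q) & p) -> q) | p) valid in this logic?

Countermodel: q=I, p=True gives I, which is not designated.

No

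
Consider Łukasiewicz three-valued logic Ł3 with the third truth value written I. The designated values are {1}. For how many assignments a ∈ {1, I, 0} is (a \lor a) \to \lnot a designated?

a=1: 0 ·
a=I: 1 ✓
a=0: 1 ✓

2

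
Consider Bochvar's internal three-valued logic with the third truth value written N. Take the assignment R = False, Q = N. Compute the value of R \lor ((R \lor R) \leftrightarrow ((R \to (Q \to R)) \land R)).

R \lor R = False \lor False = False
Q \to R = N \to False = N  [any arg is the third value ⇒ result is the third value]
R \to (Q \to R) = False \to N = N
(R \to (Q \to R)) \land R = N \land False = N
(R \lor R) \leftrightarrow ((R \to (Q \to R)) \land R) = False \leftrightarrow N = N
R \lor ((R \lor R) \leftrightarrow ((R \to (Q \to R)) \land R)) = False \lor N = N

N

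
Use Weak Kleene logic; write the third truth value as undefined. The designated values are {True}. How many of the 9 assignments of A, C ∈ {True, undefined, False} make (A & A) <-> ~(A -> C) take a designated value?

Designated under: (A=True, C=False); (A=False, C=True); (A=False, C=False).

3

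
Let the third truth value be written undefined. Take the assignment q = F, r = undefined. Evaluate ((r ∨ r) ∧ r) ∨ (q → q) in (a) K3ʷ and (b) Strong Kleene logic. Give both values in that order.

In K3ʷ: r ∨ r = undefined ∨ undefined = undefined
(r ∨ r) ∧ r = undefined ∧ undefined = undefined
q → q = F → F = T
((r ∨ r) ∧ r) ∨ (q → q) = undefined ∨ T = undefined
In Strong Kleene logic: r ∨ r = undefined ∨ undefined = undefined
(r ∨ r) ∧ r = undefined ∧ undefined = undefined
q → q = F → F = T
((r ∨ r) ∧ r) ∨ (q → q) = undefined ∨ T = T
They differ because K3ʷ and Strong Kleene logic treat undefined differently under the binary connectives.

undefined; T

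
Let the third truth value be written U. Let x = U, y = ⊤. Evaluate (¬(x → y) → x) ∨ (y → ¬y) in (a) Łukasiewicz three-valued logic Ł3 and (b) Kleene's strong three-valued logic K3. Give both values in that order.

In Łukasiewicz three-valued logic Ł3: x → y = U → ⊤ = ⊤  [min(1, 1−½+1)]
¬(x → y) = ¬⊤ = ⊥
¬(x → y) → x = ⊥ → U = ⊤
¬y = ¬⊤ = ⊥
y → ¬y = ⊤ → ⊥ = ⊥
(¬(x → y) → x) ∨ (y → ¬y) = ⊤ ∨ ⊥ = ⊤
In Kleene's strong three-valued logic K3: x → y = U → ⊤ = ⊤
¬(x → y) = ¬⊤ = ⊥
¬(x → y) → x = ⊥ → U = ⊤
¬y = ¬⊤ = ⊥
y → ¬y = ⊤ → ⊥ = ⊥
(¬(x → y) → x) ∨ (y → ¬y) = ⊤ ∨ ⊥ = ⊤

⊤; ⊤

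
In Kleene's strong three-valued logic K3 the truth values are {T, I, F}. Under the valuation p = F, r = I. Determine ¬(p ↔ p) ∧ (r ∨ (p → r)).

F

p ↔ p = F ↔ F = T
¬(p ↔ p) = ¬T = F
p → r = F → I = T  [¬F ∨ I]
r ∨ (p → r) = I ∨ T = T
¬(p ↔ p) ∧ (r ∨ (p → r)) = F ∧ T = F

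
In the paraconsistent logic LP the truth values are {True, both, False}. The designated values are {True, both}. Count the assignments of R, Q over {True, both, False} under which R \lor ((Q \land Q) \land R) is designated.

6

Of the 9 assignments, 6 give a value in {True, both}.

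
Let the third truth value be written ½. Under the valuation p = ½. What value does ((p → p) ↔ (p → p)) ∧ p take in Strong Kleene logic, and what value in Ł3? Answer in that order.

½; ½

In Strong Kleene logic: p → p = ½ → ½ = ½  [¬½ ∨ ½]
p → p = ½ → ½ = ½
(p → p) ↔ (p → p) = ½ ↔ ½ = ½
((p → p) ↔ (p → p)) ∧ p = ½ ∧ ½ = ½
In Ł3: p → p = ½ → ½ = 1
p → p = ½ → ½ = 1
(p → p) ↔ (p → p) = 1 ↔ 1 = 1
((p → p) ↔ (p → p)) ∧ p = 1 ∧ ½ = ½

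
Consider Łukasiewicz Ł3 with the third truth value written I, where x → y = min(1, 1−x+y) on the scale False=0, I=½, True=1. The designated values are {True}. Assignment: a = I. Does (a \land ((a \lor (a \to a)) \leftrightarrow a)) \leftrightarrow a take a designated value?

a \to a = I \to I = True
a \lor (a \to a) = I \lor True = True
(a \lor (a \to a)) \leftrightarrow a = True \leftrightarrow I = I
a \land ((a \lor (a \to a)) \leftrightarrow a) = I \land I = I
(a \land ((a \lor (a \to a)) \leftrightarrow a)) \leftrightarrow a = I \leftrightarrow I = True
True ∈ {True}.

Yes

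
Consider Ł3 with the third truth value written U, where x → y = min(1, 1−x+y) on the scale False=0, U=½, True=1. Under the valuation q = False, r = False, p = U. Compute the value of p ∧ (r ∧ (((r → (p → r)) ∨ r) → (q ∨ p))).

p → r = U → False = U  [min(1, 1−½+0)]
r → (p → r) = False → U = True
(r → (p → r)) ∨ r = True ∨ False = True
q ∨ p = False ∨ U = U
((r → (p → r)) ∨ r) → (q ∨ p) = True → U = U
r ∧ (((r → (p → r)) ∨ r) → (q ∨ p)) = False ∧ U = False
p ∧ (r ∧ (((r → (p → r)) ∨ r) → (q ∨ p))) = U ∧ False = False

False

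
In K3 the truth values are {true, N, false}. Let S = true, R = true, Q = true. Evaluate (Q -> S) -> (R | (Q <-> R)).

Q -> S = true -> true = true
Q <-> R = true <-> true = true
R | (Q <-> R) = true | true = true
(Q -> S) -> (R | (Q <-> R)) = true -> true = true

true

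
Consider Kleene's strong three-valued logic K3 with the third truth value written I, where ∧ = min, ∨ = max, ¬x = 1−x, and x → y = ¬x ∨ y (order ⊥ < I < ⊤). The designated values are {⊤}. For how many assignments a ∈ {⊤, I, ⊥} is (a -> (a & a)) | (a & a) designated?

2

a=⊤: ⊤ ✓
a=I: I ·
a=⊥: ⊤ ✓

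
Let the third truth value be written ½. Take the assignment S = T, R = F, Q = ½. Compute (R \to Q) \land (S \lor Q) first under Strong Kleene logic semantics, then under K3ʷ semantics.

In Strong Kleene logic: R \to Q = F \to ½ = T
S \lor Q = T \lor ½ = T
(R \to Q) \land (S \lor Q) = T \land T = T
In K3ʷ: R \to Q = F \to ½ = ½  [any arg is the third value ⇒ result is the third value]
S \lor Q = T \lor ½ = ½
(R \to Q) \land (S \lor Q) = ½ \land ½ = ½
They differ because Strong Kleene logic and K3ʷ treat ½ differently under the binary connectives.

T; ½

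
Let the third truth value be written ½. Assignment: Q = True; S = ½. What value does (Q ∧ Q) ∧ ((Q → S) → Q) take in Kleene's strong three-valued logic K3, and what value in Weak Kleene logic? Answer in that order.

True; ½

In Kleene's strong three-valued logic K3: Q ∧ Q = True ∧ True = True
Q → S = True → ½ = ½  [¬True ∨ ½]
(Q → S) → Q = ½ → True = True
(Q ∧ Q) ∧ ((Q → S) → Q) = True ∧ True = True
In Weak Kleene logic: Q ∧ Q = True ∧ True = True
Q → S = True → ½ = ½
(Q → S) → Q = ½ → True = ½
(Q ∧ Q) ∧ ((Q → S) → Q) = True ∧ ½ = ½
They differ because Kleene's strong three-valued logic K3 and Weak Kleene logic treat ½ differently under the binary connectives.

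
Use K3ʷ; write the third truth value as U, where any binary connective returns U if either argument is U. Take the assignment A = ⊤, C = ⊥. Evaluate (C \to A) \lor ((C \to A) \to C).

C \to A = ⊥ \to ⊤ = ⊤
C \to A = ⊥ \to ⊤ = ⊤
(C \to A) \to C = ⊤ \to ⊥ = ⊥
(C \to A) \lor ((C \to A) \to C) = ⊤ \lor ⊥ = ⊤

⊤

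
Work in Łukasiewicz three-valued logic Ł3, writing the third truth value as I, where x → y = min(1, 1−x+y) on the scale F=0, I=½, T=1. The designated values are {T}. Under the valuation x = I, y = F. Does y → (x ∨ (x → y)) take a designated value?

x → y = I → F = I  [min(1, 1−½+0)]
x ∨ (x → y) = I ∨ I = I
y → (x ∨ (x → y)) = F → I = T
T ∈ {T}.

Yes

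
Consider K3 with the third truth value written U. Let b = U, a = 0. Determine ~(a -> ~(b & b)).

0

b & b = U & U = U
~(b & b) = ~U = U
a -> ~(b & b) = 0 -> U = 1
~(a -> ~(b & b)) = ~1 = 0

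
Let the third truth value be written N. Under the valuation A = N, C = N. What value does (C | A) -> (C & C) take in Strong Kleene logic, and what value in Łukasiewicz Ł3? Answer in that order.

In Strong Kleene logic: C | A = N | N = N
C & C = N & N = N
(C | A) -> (C & C) = N -> N = N  [~N | N]
In Łukasiewicz Ł3: C | A = N | N = N
C & C = N & N = N
(C | A) -> (C & C) = N -> N = true  [min(1, 1−½+½)]
They differ because Strong Kleene logic and Łukasiewicz Ł3 treat N differently under implication.

N; true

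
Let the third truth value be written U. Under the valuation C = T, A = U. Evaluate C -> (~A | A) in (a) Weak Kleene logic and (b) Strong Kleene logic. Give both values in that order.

U; U

In Weak Kleene logic: ~A = ~U = U
~A | A = U | U = U
C -> (~A | A) = T -> U = U  [any arg is the third value ⇒ result is the third value]
In Strong Kleene logic: ~A = ~U = U
~A | A = U | U = U
C -> (~A | A) = T -> U = U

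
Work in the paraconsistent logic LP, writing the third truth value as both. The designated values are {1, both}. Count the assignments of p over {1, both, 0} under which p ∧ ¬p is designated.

p=1: 0 ·
p=both: both ✓
p=0: 0 ·

1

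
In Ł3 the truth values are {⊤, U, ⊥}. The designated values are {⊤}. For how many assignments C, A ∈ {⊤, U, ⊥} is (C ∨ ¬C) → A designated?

4

Designated under: (C=⊤, A=⊤); (C=U, A=⊤); (C=U, A=U); (C=⊥, A=⊤).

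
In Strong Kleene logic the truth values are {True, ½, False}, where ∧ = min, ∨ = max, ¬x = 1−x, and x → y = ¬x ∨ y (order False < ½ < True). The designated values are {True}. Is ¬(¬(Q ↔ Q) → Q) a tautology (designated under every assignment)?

Countermodel: Q=True gives False, which is not designated.

No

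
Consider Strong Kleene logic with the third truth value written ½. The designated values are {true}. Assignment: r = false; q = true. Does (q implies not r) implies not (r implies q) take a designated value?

not r = not false = true
q implies not r = true implies true = true
r implies q = false implies true = true
not (r implies q) = not true = false
(q implies not r) implies not (r implies q) = true implies false = false
false ∉ {true}.

No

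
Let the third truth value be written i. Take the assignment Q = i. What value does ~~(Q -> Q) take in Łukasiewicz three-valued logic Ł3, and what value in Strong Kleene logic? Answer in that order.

true; i

In Łukasiewicz three-valued logic Ł3: Q -> Q = i -> i = true  [min(1, 1−½+½)]
~(Q -> Q) = ~true = false
~~(Q -> Q) = ~false = true
In Strong Kleene logic: Q -> Q = i -> i = i
~(Q -> Q) = ~i = i
~~(Q -> Q) = ~i = i
They differ because Łukasiewicz three-valued logic Ł3 and Strong Kleene logic treat i differently under implication.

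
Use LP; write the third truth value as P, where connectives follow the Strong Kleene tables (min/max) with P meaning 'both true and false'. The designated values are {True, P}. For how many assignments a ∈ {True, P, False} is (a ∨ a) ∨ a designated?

2

a=True: True ✓
a=P: P ✓
a=False: False ·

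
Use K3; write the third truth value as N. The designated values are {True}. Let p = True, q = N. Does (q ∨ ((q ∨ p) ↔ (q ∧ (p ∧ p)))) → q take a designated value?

No

q ∨ p = N ∨ True = True
p ∧ p = True ∧ True = True
q ∧ (p ∧ p) = N ∧ True = N
(q ∨ p) ↔ (q ∧ (p ∧ p)) = True ↔ N = N
q ∨ ((q ∨ p) ↔ (q ∧ (p ∧ p))) = N ∨ N = N
(q ∨ ((q ∨ p) ↔ (q ∧ (p ∧ p)))) → q = N → N = N  [¬N ∨ N]
N ∉ {True}.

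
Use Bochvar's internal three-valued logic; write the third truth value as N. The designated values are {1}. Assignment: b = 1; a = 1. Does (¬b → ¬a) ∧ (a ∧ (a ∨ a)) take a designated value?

¬b = ¬1 = 0
¬a = ¬1 = 0
¬b → ¬a = 0 → 0 = 1
a ∨ a = 1 ∨ 1 = 1
a ∧ (a ∨ a) = 1 ∧ 1 = 1
(¬b → ¬a) ∧ (a ∧ (a ∨ a)) = 1 ∧ 1 = 1
1 ∈ {1}.

Yes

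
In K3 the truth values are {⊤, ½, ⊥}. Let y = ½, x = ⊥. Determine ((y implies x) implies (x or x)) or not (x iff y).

½

y implies x = ½ implies ⊥ = ½  [not ½ or ⊥]
x or x = ⊥ or ⊥ = ⊥
(y implies x) implies (x or x) = ½ implies ⊥ = ½
x iff y = ⊥ iff ½ = ½
not (x iff y) = not ½ = ½
((y implies x) implies (x or x)) or not (x iff y) = ½ or ½ = ½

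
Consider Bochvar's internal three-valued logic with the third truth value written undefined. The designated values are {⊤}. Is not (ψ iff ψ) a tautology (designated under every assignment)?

Countermodel: ψ=⊤ gives ⊥, which is not designated.

No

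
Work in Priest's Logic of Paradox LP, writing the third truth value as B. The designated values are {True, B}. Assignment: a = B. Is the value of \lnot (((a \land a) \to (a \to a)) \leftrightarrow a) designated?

a \land a = B \land B = B
a \to a = B \to B = B  [\lnot B \lor B]
(a \land a) \to (a \to a) = B \to B = B
((a \land a) \to (a \to a)) \leftrightarrow a = B \leftrightarrow B = B
\lnot (((a \land a) \to (a \to a)) \leftrightarrow a) = \lnot B = B
B ∈ {True, B}.

Yes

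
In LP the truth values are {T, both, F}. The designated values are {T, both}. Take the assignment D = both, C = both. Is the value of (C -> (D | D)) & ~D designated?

Yes

D | D = both | both = both
C -> (D | D) = both -> both = both  [~both | both]
~D = ~both = both
(C -> (D | D)) & ~D = both & both = both
both ∈ {T, both}.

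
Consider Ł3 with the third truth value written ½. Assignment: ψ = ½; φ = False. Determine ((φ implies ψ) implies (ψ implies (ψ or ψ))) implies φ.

False

φ implies ψ = False implies ½ = True
ψ or ψ = ½ or ½ = ½
ψ implies (ψ or ψ) = ½ implies ½ = True
(φ implies ψ) implies (ψ implies (ψ or ψ)) = True implies True = True
((φ implies ψ) implies (ψ implies (ψ or ψ))) implies φ = True implies False = False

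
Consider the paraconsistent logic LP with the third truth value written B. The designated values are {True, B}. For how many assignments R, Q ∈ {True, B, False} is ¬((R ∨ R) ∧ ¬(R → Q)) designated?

8

Of the 9 assignments, 8 give a value in {True, B}.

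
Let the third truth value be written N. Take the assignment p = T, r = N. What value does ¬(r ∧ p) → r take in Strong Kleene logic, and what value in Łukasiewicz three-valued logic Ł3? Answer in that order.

N; T

In Strong Kleene logic: r ∧ p = N ∧ T = N
¬(r ∧ p) = ¬N = N
¬(r ∧ p) → r = N → N = N  [¬N ∨ N]
In Łukasiewicz three-valued logic Ł3: r ∧ p = N ∧ T = N
¬(r ∧ p) = ¬N = N
¬(r ∧ p) → r = N → N = T  [min(1, 1−½+½)]
They differ because Strong Kleene logic and Łukasiewicz three-valued logic Ł3 treat N differently under implication.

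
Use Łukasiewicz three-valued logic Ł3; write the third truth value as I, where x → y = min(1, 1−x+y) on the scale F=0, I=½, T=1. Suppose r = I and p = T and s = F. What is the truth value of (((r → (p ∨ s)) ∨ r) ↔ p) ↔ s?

p ∨ s = T ∨ F = T
r → (p ∨ s) = I → T = T  [min(1, 1−½+1)]
(r → (p ∨ s)) ∨ r = T ∨ I = T
((r → (p ∨ s)) ∨ r) ↔ p = T ↔ T = T
(((r → (p ∨ s)) ∨ r) ↔ p) ↔ s = T ↔ F = F

F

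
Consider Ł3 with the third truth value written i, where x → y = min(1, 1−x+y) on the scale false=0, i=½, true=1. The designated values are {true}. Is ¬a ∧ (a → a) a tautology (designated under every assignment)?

Countermodel: a=true gives false, which is not designated.

No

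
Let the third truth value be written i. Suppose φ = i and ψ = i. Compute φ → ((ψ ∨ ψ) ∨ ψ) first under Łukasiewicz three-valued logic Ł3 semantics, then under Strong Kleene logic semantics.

1; i

In Łukasiewicz three-valued logic Ł3: ψ ∨ ψ = i ∨ i = i
(ψ ∨ ψ) ∨ ψ = i ∨ i = i
φ → ((ψ ∨ ψ) ∨ ψ) = i → i = 1
In Strong Kleene logic: ψ ∨ ψ = i ∨ i = i
(ψ ∨ ψ) ∨ ψ = i ∨ i = i
φ → ((ψ ∨ ψ) ∨ ψ) = i → i = i  [¬i ∨ i]
They differ because Łukasiewicz three-valued logic Ł3 and Strong Kleene logic treat i differently under implication.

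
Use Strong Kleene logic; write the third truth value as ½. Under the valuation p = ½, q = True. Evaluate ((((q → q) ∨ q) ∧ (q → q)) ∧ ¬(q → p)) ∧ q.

q → q = True → True = True
(q → q) ∨ q = True ∨ True = True
q → q = True → True = True
((q → q) ∨ q) ∧ (q → q) = True ∧ True = True
q → p = True → ½ = ½  [¬True ∨ ½]
¬(q → p) = ¬½ = ½
(((q → q) ∨ q) ∧ (q → q)) ∧ ¬(q → p) = True ∧ ½ = ½
((((q → q) ∨ q) ∧ (q → q)) ∧ ¬(q → p)) ∧ q = ½ ∧ True = ½

½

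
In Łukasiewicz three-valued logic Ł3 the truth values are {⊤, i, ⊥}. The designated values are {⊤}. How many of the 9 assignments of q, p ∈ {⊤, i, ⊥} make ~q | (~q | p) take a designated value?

5

Of the 9 assignments, 5 give a value in {⊤}.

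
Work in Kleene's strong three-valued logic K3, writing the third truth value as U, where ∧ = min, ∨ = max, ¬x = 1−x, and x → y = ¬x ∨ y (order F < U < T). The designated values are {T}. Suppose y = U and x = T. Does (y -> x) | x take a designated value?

Yes

y -> x = U -> T = T  [~U | T]
(y -> x) | x = T | T = T
T ∈ {T}.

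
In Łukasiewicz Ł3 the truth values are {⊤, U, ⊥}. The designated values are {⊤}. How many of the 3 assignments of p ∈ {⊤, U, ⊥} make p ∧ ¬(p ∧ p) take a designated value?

0

p=⊤: ⊥ ·
p=U: U ·
p=⊥: ⊥ ·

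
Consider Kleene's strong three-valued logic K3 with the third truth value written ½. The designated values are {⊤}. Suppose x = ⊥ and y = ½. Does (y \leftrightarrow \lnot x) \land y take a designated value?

No

\lnot x = \lnot ⊥ = ⊤
y \leftrightarrow \lnot x = ½ \leftrightarrow ⊤ = ½
(y \leftrightarrow \lnot x) \land y = ½ \land ½ = ½
½ ∉ {⊤}.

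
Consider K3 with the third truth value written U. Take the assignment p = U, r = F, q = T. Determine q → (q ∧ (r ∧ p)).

r ∧ p = F ∧ U = F
q ∧ (r ∧ p) = T ∧ F = F
q → (q ∧ (r ∧ p)) = T → F = F

F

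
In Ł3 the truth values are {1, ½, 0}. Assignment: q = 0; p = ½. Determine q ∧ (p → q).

p → q = ½ → 0 = ½
q ∧ (p → q) = 0 ∧ ½ = 0

0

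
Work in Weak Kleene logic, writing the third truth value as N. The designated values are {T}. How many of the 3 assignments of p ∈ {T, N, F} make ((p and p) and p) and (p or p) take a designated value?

p=T: T ✓
p=N: N ·
p=F: F ·

1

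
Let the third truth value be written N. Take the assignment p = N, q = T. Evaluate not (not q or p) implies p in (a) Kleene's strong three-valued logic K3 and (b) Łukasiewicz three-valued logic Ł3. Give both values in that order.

N; T

In Kleene's strong three-valued logic K3: not q = not T = F
not q or p = F or N = N
not (not q or p) = not N = N
not (not q or p) implies p = N implies N = N
In Łukasiewicz three-valued logic Ł3: not q = not T = F
not q or p = F or N = N
not (not q or p) = not N = N
not (not q or p) implies p = N implies N = T
They differ because Kleene's strong three-valued logic K3 and Łukasiewicz three-valued logic Ł3 treat N differently under implication.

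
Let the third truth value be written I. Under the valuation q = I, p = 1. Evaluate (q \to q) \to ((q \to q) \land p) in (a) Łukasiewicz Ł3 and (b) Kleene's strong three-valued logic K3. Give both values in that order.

In Łukasiewicz Ł3: q \to q = I \to I = 1
q \to q = I \to I = 1
(q \to q) \land p = 1 \land 1 = 1
(q \to q) \to ((q \to q) \land p) = 1 \to 1 = 1
In Kleene's strong three-valued logic K3: q \to q = I \to I = I  [\lnot I \lor I]
q \to q = I \to I = I
(q \to q) \land p = I \land 1 = I
(q \to q) \to ((q \to q) \land p) = I \to I = I
They differ because Łukasiewicz Ł3 and Kleene's strong three-valued logic K3 treat I differently under implication.

1; I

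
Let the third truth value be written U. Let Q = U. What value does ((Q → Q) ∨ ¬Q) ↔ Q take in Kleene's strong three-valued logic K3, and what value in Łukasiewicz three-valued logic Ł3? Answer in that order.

U; U

In Kleene's strong three-valued logic K3: Q → Q = U → U = U  [¬U ∨ U]
¬Q = ¬U = U
(Q → Q) ∨ ¬Q = U ∨ U = U
((Q → Q) ∨ ¬Q) ↔ Q = U ↔ U = U
In Łukasiewicz three-valued logic Ł3: Q → Q = U → U = ⊤
¬Q = ¬U = U
(Q → Q) ∨ ¬Q = ⊤ ∨ U = ⊤
((Q → Q) ∨ ¬Q) ↔ Q = ⊤ ↔ U = U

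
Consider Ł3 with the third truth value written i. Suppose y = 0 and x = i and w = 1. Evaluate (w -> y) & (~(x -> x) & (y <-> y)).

w -> y = 1 -> 0 = 0
x -> x = i -> i = 1  [min(1, 1−½+½)]
~(x -> x) = ~1 = 0
y <-> y = 0 <-> 0 = 1
~(x -> x) & (y <-> y) = 0 & 1 = 0
(w -> y) & (~(x -> x) & (y <-> y)) = 0 & 0 = 0

0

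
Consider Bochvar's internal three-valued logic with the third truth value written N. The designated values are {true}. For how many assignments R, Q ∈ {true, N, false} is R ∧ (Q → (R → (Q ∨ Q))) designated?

Designated under: (R=true, Q=true); (R=true, Q=false).

2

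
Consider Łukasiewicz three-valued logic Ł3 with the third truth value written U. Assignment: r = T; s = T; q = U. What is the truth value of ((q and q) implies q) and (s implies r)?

q and q = U and U = U
(q and q) implies q = U implies U = T  [min(1, 1−½+½)]
s implies r = T implies T = T
((q and q) implies q) and (s implies r) = T and T = T

T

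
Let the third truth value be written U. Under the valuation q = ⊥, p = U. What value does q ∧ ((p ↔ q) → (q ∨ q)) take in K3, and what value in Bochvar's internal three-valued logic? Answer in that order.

⊥; U

In K3: p ↔ q = U ↔ ⊥ = U
q ∨ q = ⊥ ∨ ⊥ = ⊥
(p ↔ q) → (q ∨ q) = U → ⊥ = U  [¬U ∨ ⊥]
q ∧ ((p ↔ q) → (q ∨ q)) = ⊥ ∧ U = ⊥
In Bochvar's internal three-valued logic: p ↔ q = U ↔ ⊥ = U
q ∨ q = ⊥ ∨ ⊥ = ⊥
(p ↔ q) → (q ∨ q) = U → ⊥ = U  [any arg is the third value ⇒ result is the third value]
q ∧ ((p ↔ q) → (q ∨ q)) = ⊥ ∧ U = U
They differ because K3 and Bochvar's internal three-valued logic treat U differently under the binary connectives.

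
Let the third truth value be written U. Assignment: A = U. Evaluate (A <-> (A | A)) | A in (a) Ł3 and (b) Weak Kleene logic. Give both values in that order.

In Ł3: A | A = U | U = U
A <-> (A | A) = U <-> U = 1
(A <-> (A | A)) | A = 1 | U = 1
In Weak Kleene logic: A | A = U | U = U
A <-> (A | A) = U <-> U = U
(A <-> (A | A)) | A = U | U = U
They differ because Ł3 and Weak Kleene logic treat U differently under the binary connectives.

1; U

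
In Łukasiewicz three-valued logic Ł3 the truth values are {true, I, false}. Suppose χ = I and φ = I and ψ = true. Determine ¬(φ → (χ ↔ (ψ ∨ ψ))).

false

ψ ∨ ψ = true ∨ true = true
χ ↔ (ψ ∨ ψ) = I ↔ true = I
φ → (χ ↔ (ψ ∨ ψ)) = I → I = true
¬(φ → (χ ↔ (ψ ∨ ψ))) = ¬true = false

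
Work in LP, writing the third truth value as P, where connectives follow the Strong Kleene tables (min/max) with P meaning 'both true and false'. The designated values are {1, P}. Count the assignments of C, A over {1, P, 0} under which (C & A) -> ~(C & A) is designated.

Of the 9 assignments, 8 give a value in {1, P}.

8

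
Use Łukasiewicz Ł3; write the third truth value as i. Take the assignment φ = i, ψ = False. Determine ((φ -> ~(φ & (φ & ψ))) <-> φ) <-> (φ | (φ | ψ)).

True

φ & ψ = i & False = False
φ & (φ & ψ) = i & False = False
~(φ & (φ & ψ)) = ~False = True
φ -> ~(φ & (φ & ψ)) = i -> True = True
(φ -> ~(φ & (φ & ψ))) <-> φ = True <-> i = i
φ | ψ = i | False = i
φ | (φ | ψ) = i | i = i
((φ -> ~(φ & (φ & ψ))) <-> φ) <-> (φ | (φ | ψ)) = i <-> i = True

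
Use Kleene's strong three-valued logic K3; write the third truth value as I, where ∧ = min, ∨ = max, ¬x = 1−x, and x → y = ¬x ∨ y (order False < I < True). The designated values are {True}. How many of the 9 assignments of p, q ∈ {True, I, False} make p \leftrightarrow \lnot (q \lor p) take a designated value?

Designated under: (p=False, q=True).

1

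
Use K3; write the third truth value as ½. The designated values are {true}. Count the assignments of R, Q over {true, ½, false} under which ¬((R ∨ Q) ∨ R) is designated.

1

Designated under: (R=false, Q=false).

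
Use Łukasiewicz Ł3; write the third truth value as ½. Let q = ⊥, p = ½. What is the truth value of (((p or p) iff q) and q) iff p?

p or p = ½ or ½ = ½
(p or p) iff q = ½ iff ⊥ = ½  [1 − |½−0|]
((p or p) iff q) and q = ½ and ⊥ = ⊥
(((p or p) iff q) and q) iff p = ⊥ iff ½ = ½

½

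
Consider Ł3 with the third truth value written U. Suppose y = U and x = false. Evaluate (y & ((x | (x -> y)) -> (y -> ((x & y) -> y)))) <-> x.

U

x -> y = false -> U = true  [min(1, 1−0+½)]
x | (x -> y) = false | true = true
x & y = false & U = false
(x & y) -> y = false -> U = true
y -> ((x & y) -> y) = U -> true = true
(x | (x -> y)) -> (y -> ((x & y) -> y)) = true -> true = true
y & ((x | (x -> y)) -> (y -> ((x & y) -> y))) = U & true = U
(y & ((x | (x -> y)) -> (y -> ((x & y) -> y)))) <-> x = U <-> false = U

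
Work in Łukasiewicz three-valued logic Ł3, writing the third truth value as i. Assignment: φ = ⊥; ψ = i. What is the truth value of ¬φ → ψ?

i

¬φ = ¬⊥ = ⊤
¬φ → ψ = ⊤ → i = i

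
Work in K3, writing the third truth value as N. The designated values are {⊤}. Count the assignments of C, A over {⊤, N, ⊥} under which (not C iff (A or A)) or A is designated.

Designated under: (C=⊤, A=⊤); (C=⊤, A=⊥); (C=N, A=⊤); (C=⊥, A=⊤).

4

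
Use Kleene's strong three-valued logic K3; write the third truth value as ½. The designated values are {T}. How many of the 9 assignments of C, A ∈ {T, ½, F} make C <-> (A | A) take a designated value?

2

Designated under: (C=T, A=T); (C=F, A=F).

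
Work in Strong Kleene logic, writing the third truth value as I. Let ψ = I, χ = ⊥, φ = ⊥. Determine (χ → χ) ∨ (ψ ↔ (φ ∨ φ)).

χ → χ = ⊥ → ⊥ = ⊤
φ ∨ φ = ⊥ ∨ ⊥ = ⊥
ψ ↔ (φ ∨ φ) = I ↔ ⊥ = I
(χ → χ) ∨ (ψ ↔ (φ ∨ φ)) = ⊤ ∨ I = ⊤

⊤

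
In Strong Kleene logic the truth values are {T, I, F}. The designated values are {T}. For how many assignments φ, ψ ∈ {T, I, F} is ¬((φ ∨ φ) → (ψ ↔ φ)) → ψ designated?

Of the 9 assignments, 5 give a value in {T}.

5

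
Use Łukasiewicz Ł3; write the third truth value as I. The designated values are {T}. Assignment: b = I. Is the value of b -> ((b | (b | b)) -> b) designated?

Yes

b | b = I | I = I
b | (b | b) = I | I = I
(b | (b | b)) -> b = I -> I = T  [min(1, 1−½+½)]
b -> ((b | (b | b)) -> b) = I -> T = T
T ∈ {T}.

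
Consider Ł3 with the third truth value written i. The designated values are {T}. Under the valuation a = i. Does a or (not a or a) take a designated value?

not a = not i = i
not a or a = i or i = i
a or (not a or a) = i or i = i
i ∉ {T}.

No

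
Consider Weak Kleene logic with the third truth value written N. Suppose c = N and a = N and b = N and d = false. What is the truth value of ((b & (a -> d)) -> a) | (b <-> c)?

N

a -> d = N -> false = N  [any arg is the third value ⇒ result is the third value]
b & (a -> d) = N & N = N
(b & (a -> d)) -> a = N -> N = N
b <-> c = N <-> N = N
((b & (a -> d)) -> a) | (b <-> c) = N | N = N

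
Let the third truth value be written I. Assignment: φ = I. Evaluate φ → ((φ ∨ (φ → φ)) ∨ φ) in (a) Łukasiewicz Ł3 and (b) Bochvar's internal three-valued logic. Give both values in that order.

1; I

In Łukasiewicz Ł3: φ → φ = I → I = 1  [min(1, 1−½+½)]
φ ∨ (φ → φ) = I ∨ 1 = 1
(φ ∨ (φ → φ)) ∨ φ = 1 ∨ I = 1
φ → ((φ ∨ (φ → φ)) ∨ φ) = I → 1 = 1
In Bochvar's internal three-valued logic: φ → φ = I → I = I
φ ∨ (φ → φ) = I ∨ I = I
(φ ∨ (φ → φ)) ∨ φ = I ∨ I = I
φ → ((φ ∨ (φ → φ)) ∨ φ) = I → I = I
They differ because Łukasiewicz Ł3 and Bochvar's internal three-valued logic treat I differently under the binary connectives.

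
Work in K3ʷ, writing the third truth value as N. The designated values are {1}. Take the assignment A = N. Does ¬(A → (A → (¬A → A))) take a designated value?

¬A = ¬N = N
¬A → A = N → N = N  [any arg is the third value ⇒ result is the third value]
A → (¬A → A) = N → N = N
A → (A → (¬A → A)) = N → N = N
¬(A → (A → (¬A → A))) = ¬N = N
N ∉ {1}.

No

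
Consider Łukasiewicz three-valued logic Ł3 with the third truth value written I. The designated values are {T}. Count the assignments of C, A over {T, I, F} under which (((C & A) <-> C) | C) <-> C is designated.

4

Designated under: (C=T, A=T); (C=T, A=I); (C=T, A=F); (C=I, A=F).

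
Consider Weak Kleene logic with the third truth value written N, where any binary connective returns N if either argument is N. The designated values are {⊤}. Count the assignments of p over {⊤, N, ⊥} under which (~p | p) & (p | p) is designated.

p=⊤: ⊤ ✓
p=N: N ·
p=⊥: ⊥ ·

1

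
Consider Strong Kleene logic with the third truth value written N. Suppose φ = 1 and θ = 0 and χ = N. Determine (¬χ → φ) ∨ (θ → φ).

¬χ = ¬N = N
¬χ → φ = N → 1 = 1  [¬N ∨ 1]
θ → φ = 0 → 1 = 1
(¬χ → φ) ∨ (θ → φ) = 1 ∨ 1 = 1

1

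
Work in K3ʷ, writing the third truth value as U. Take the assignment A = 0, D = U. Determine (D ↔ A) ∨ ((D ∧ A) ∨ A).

D ↔ A = U ↔ 0 = U
D ∧ A = U ∧ 0 = U
(D ∧ A) ∨ A = U ∨ 0 = U
(D ↔ A) ∨ ((D ∧ A) ∨ A) = U ∨ U = U

U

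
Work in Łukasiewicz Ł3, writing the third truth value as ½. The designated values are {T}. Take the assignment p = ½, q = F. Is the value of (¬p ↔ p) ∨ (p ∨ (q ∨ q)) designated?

¬p = ¬½ = ½
¬p ↔ p = ½ ↔ ½ = T
q ∨ q = F ∨ F = F
p ∨ (q ∨ q) = ½ ∨ F = ½
(¬p ↔ p) ∨ (p ∨ (q ∨ q)) = T ∨ ½ = T
T ∈ {T}.

Yes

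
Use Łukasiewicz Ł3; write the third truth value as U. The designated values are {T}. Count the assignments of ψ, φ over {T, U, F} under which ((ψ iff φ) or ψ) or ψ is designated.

5

Of the 9 assignments, 5 give a value in {T}.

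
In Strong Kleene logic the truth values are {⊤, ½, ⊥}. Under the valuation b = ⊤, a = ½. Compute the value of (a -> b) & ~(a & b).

a -> b = ½ -> ⊤ = ⊤
a & b = ½ & ⊤ = ½
~(a & b) = ~½ = ½
(a -> b) & ~(a & b) = ⊤ & ½ = ½

½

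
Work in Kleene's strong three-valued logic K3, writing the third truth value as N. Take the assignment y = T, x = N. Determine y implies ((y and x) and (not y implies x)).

N

y and x = T and N = N
not y = not T = F
not y implies x = F implies N = T  [not F or N]
(y and x) and (not y implies x) = N and T = N
y implies ((y and x) and (not y implies x)) = T implies N = N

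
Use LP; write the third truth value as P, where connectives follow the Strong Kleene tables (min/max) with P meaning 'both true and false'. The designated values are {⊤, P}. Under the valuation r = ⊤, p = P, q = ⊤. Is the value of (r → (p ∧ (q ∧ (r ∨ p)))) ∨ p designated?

r ∨ p = ⊤ ∨ P = ⊤
q ∧ (r ∨ p) = ⊤ ∧ ⊤ = ⊤
p ∧ (q ∧ (r ∨ p)) = P ∧ ⊤ = P
r → (p ∧ (q ∧ (r ∨ p))) = ⊤ → P = P  [¬⊤ ∨ P]
(r → (p ∧ (q ∧ (r ∨ p)))) ∨ p = P ∨ P = P
P ∈ {⊤, P}.

Yes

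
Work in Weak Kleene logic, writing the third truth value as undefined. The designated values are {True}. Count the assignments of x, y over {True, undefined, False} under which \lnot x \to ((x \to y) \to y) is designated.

3

Designated under: (x=True, y=True); (x=True, y=False); (x=False, y=True).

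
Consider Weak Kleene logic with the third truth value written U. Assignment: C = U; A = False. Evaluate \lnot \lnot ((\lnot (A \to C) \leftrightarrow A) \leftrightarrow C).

U

A \to C = False \to U = U  [any arg is the third value ⇒ result is the third value]
\lnot (A \to C) = \lnot U = U
\lnot (A \to C) \leftrightarrow A = U \leftrightarrow False = U
(\lnot (A \to C) \leftrightarrow A) \leftrightarrow C = U \leftrightarrow U = U
\lnot ((\lnot (A \to C) \leftrightarrow A) \leftrightarrow C) = \lnot U = U
\lnot \lnot ((\lnot (A \to C) \leftrightarrow A) \leftrightarrow C) = \lnot U = U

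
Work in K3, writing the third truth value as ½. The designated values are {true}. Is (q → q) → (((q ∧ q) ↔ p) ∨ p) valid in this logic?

Countermodel: q=true, p=½ gives ½, which is not designated.

No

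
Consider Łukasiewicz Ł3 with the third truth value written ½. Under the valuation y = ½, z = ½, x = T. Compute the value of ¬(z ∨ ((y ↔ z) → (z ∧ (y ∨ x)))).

y ↔ z = ½ ↔ ½ = T  [1 − |½−½|]
y ∨ x = ½ ∨ T = T
z ∧ (y ∨ x) = ½ ∧ T = ½
(y ↔ z) → (z ∧ (y ∨ x)) = T → ½ = ½
z ∨ ((y ↔ z) → (z ∧ (y ∨ x))) = ½ ∨ ½ = ½
¬(z ∨ ((y ↔ z) → (z ∧ (y ∨ x)))) = ¬½ = ½

½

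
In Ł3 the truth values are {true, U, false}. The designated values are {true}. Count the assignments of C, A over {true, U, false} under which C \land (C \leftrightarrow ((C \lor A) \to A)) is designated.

1

Designated under: (C=true, A=true).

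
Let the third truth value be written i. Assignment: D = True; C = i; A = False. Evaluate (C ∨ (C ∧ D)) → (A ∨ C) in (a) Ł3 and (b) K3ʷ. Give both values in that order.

In Ł3: C ∧ D = i ∧ True = i
C ∨ (C ∧ D) = i ∨ i = i
A ∨ C = False ∨ i = i
(C ∨ (C ∧ D)) → (A ∨ C) = i → i = True  [min(1, 1−½+½)]
In K3ʷ: C ∧ D = i ∧ True = i
C ∨ (C ∧ D) = i ∨ i = i
A ∨ C = False ∨ i = i
(C ∨ (C ∧ D)) → (A ∨ C) = i → i = i  [any arg is the third value ⇒ result is the third value]
They differ because Ł3 and K3ʷ treat i differently under the binary connectives.

True; i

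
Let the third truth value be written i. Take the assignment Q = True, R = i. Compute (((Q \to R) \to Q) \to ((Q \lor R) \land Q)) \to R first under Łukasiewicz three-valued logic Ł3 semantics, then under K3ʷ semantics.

i; i

In Łukasiewicz three-valued logic Ł3: Q \to R = True \to i = i  [min(1, 1−1+½)]
(Q \to R) \to Q = i \to True = True
Q \lor R = True \lor i = True
(Q \lor R) \land Q = True \land True = True
((Q \to R) \to Q) \to ((Q \lor R) \land Q) = True \to True = True
(((Q \to R) \to Q) \to ((Q \lor R) \land Q)) \to R = True \to i = i
In K3ʷ: Q \to R = True \to i = i  [any arg is the third value ⇒ result is the third value]
(Q \to R) \to Q = i \to True = i
Q \lor R = True \lor i = i
(Q \lor R) \land Q = i \land True = i
((Q \to R) \to Q) \to ((Q \lor R) \land Q) = i \to i = i
(((Q \to R) \to Q) \to ((Q \lor R) \land Q)) \to R = i \to i = i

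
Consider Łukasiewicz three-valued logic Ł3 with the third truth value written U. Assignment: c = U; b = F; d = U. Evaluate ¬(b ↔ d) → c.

T

b ↔ d = F ↔ U = U
¬(b ↔ d) = ¬U = U
¬(b ↔ d) → c = U → U = T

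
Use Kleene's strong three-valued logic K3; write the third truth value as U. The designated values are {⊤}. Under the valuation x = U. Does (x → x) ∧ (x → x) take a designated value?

No

x → x = U → U = U  [¬U ∨ U]
x → x = U → U = U
(x → x) ∧ (x → x) = U ∧ U = U
U ∉ {⊤}.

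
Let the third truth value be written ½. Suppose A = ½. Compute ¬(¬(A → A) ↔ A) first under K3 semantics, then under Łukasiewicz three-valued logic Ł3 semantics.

In K3: A → A = ½ → ½ = ½  [¬½ ∨ ½]
¬(A → A) = ¬½ = ½
¬(A → A) ↔ A = ½ ↔ ½ = ½
¬(¬(A → A) ↔ A) = ¬½ = ½
In Łukasiewicz three-valued logic Ł3: A → A = ½ → ½ = T  [min(1, 1−½+½)]
¬(A → A) = ¬T = F
¬(A → A) ↔ A = F ↔ ½ = ½
¬(¬(A → A) ↔ A) = ¬½ = ½

½; ½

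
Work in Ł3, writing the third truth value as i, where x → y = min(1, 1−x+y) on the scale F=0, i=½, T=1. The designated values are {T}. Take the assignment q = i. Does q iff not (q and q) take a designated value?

Yes

q and q = i and i = i
not (q and q) = not i = i
q iff not (q and q) = i iff i = T  [1 − |½−½|]
T ∈ {T}.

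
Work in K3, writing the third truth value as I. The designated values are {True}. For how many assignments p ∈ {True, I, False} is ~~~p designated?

1

p=True: False ·
p=I: I ·
p=False: True ✓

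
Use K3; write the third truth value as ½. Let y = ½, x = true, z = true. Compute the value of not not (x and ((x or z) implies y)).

x or z = true or true = true
(x or z) implies y = true implies ½ = ½  [not true or ½]
x and ((x or z) implies y) = true and ½ = ½
not (x and ((x or z) implies y)) = not ½ = ½
not not (x and ((x or z) implies y)) = not ½ = ½

½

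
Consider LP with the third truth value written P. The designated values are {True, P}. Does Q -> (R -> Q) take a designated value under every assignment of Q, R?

Every assignment of Q, R over {True, P, False} gives a value in {True, P}.
In particular, with Q=P, R=P: Q -> (R -> Q) = P.

Yes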